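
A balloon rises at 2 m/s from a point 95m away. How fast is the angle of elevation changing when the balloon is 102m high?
0.009779 rad/s

tan(θ) = y/95
sec²(θ) · dθ/dt = (1/95) · dy/dt
dθ/dt = cos²(θ)/95 · 2 = 95/(95² + 102²) · 2
dθ/dt = 0.009779 rad/s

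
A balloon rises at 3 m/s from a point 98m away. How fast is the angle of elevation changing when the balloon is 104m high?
0.014398 rad/s

tan(θ) = y/98
sec²(θ) · dθ/dt = (1/98) · dy/dt
dθ/dt = cos²(θ)/98 · 3 = 98/(98² + 104²) · 3
dθ/dt = 0.014398 rad/s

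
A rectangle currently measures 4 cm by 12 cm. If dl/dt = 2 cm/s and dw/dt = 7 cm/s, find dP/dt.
18 cm/s

P = 2(l + w)
dP/dt = 2(dl/dt + dw/dt) = 2(2 + 7) = 18 cm/s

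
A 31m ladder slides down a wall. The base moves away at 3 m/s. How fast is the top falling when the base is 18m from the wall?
54√13/91 ≈ 2.14 m/s

x² + y² = 31²
2x·dx/dt + 2y·dy/dt = 0
dy/dt = -x/y · dx/dt = -18/(7√13) · 3 = -54√13/91 m/s
The top is descending at 54√13/91 ≈ 2.14 m/s.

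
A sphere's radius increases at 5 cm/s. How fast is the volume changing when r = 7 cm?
980π cm³/s

V = (4/3)πr³
dV/dt = dV/dr · dr/dt = 4πr² · 5
At r = 7: dV/dt = 980π cm³/s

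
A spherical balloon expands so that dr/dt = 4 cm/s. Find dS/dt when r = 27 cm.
864π cm²/s

S = 4πr²
dS/dt = dS/dr · dr/dt = 8πr · 4
At r = 27: dS/dt = 864π cm²/s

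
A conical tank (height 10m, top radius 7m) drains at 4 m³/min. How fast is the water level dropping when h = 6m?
100/(441π) ≈ 0.07218 m/min

r/h = 7/10, so r = (7/10)h
V = (1/3)πr²h = (1/3)π((7/10)h)²h = (49/300)πh³
dV/dh = (49/100)πh²
dh/dt = (dV/dt)/(dV/dh) = -4/((49/100)π·6²) = -100/(441π) m/min
The level is dropping at 100/(441π) ≈ 0.07218 m/min.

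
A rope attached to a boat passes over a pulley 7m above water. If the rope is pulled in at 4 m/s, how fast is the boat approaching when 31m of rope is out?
31√57/57 ≈ 4.106 m/s

rope² = x² + 7²
x = √(31² - 7²) = 4√57
dx/dt = (rope/x) · d(rope)/dt = (31/(4√57)) · (-4) = -31√57/57 m/s
The boat approaches at 31√57/57 ≈ 4.106 m/s.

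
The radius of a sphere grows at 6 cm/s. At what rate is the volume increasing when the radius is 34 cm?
27744π cm³/s

V = (4/3)πr³
dV/dt = dV/dr · dr/dt = 4πr² · 6
At r = 34: dV/dt = 27744π cm³/s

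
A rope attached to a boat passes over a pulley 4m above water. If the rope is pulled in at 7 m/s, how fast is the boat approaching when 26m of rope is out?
91√165/165 ≈ 7.084 m/s

rope² = x² + 4²
x = √(26² - 4²) = 2√165
dx/dt = (rope/x) · d(rope)/dt = (26/(2√165)) · (-7) = -91√165/165 m/s
The boat approaches at 91√165/165 ≈ 7.084 m/s.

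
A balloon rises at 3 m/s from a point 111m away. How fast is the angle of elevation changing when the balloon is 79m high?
0.01794 rad/s

tan(θ) = y/111
sec²(θ) · dθ/dt = (1/111) · dy/dt
dθ/dt = cos²(θ)/111 · 3 = 111/(111² + 79²) · 3
dθ/dt = 0.01794 rad/s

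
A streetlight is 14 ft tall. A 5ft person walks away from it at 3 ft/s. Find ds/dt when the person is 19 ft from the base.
5/3 ft/s

By similar triangles: 14/(x+s) = 5/s
Solving: s = 5x/9
ds/dt = 5/9 · dx/dt = 5/9 · 3 = 5/3 ft/s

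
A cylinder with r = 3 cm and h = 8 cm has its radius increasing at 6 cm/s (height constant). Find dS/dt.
168π cm²/s

S = 2πrh + 2πr² (lateral + bases)
dS/dt = (2πh + 4πr)·dr/dt = (2π·8 + 4π·3)·6
= 168π cm²/s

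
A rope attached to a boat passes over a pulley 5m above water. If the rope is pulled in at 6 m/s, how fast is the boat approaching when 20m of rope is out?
8√15/5 ≈ 6.197 m/s

rope² = x² + 5²
x = √(20² - 5²) = 5√15
dx/dt = (rope/x) · d(rope)/dt = (20/(5√15)) · (-6) = -8√15/5 m/s
The boat approaches at 8√15/5 ≈ 6.197 m/s.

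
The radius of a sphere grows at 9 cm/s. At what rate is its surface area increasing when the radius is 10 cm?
720π cm²/s

S = 4πr²
dS/dt = dS/dr · dr/dt = 8πr · 9
At r = 10: dS/dt = 720π cm²/s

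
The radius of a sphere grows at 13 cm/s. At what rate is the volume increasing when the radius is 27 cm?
37908π cm³/s

V = (4/3)πr³
dV/dt = dV/dr · dr/dt = 4πr² · 13
At r = 27: dV/dt = 37908π cm³/s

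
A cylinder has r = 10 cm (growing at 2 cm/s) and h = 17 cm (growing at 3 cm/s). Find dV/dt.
980π cm³/s

V = πr²h
dV/dt = 2πrh·dr/dt + πr²·dh/dt
= 2π(10)(17)(2) + π(10)²(3)
= 980π cm³/s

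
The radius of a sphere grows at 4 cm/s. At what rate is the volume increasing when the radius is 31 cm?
15376π cm³/s

V = (4/3)πr³
dV/dt = dV/dr · dr/dt = 4πr² · 4
At r = 31: dV/dt = 15376π cm³/s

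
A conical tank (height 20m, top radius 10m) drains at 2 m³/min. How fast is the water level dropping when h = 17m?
8/(289π) ≈ 0.008811 m/min

r/h = 10/20, so r = (1/2)h
V = (1/3)πr²h = (1/3)π((1/2)h)²h = (1/12)πh³
dV/dh = (1/4)πh²
dh/dt = (dV/dt)/(dV/dh) = -2/((1/4)π·17²) = -8/(289π) m/min
The level is dropping at 8/(289π) ≈ 0.008811 m/min.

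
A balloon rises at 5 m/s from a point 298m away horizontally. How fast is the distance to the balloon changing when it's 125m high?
625√104429/104429 ≈ 1.934 m/s

z² = 298² + y²
z = √(298² + 125²) = √104429
dz/dt = y/z · dy/dt = 125/√104429 · 5 = 625√104429/104429 ≈ 1.934 m/s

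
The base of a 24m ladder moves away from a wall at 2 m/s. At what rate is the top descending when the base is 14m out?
14√95/95 ≈ 1.436 m/s

x² + y² = 24²
2x·dx/dt + 2y·dy/dt = 0
dy/dt = -x/y · dx/dt = -14/(2√95) · 2 = -14√95/95 m/s
The top is descending at 14√95/95 ≈ 1.436 m/s.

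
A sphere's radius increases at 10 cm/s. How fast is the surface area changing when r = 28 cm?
2240π cm²/s

S = 4πr²
dS/dt = dS/dr · dr/dt = 8πr · 10
At r = 28: dS/dt = 2240π cm²/s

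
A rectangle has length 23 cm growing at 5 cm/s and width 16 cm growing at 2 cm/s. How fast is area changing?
126 cm²/s

A = lw
dA/dt = w·dl/dt + l·dw/dt = 16·5 + 23·2 = 126 cm²/s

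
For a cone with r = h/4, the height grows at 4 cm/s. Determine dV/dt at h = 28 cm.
196π cm³/s

V = (1/3)π(h/4)²h = πh³/48
dV/dt = πh²/16 · 4
At h = 28: dV/dt = 196π cm³/s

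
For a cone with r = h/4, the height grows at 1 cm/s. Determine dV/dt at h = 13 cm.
169π/16 cm³/s

V = (1/3)π(h/4)²h = πh³/48
dV/dt = πh²/16 · 1
At h = 13: dV/dt = 169π/16 cm³/s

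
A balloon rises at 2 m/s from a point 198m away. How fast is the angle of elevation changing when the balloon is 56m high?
0.009353 rad/s

tan(θ) = y/198
sec²(θ) · dθ/dt = (1/198) · dy/dt
dθ/dt = cos²(θ)/198 · 2 = 198/(198² + 56²) · 2
dθ/dt = 0.009353 rad/s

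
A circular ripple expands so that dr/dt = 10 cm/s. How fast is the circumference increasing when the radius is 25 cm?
20π cm/s

C = 2πr
dC/dt = 2π · dr/dt = 2π · 10 = 20π cm/s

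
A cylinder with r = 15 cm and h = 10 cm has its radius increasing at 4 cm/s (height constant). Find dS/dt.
320π cm²/s

S = 2πrh + 2πr² (lateral + bases)
dS/dt = (2πh + 4πr)·dr/dt = (2π·10 + 4π·15)·4
= 320π cm²/s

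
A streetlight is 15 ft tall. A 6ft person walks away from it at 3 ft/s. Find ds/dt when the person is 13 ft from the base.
2 ft/s

By similar triangles: 15/(x+s) = 6/s
Solving: s = 6x/9
ds/dt = 6/9 · dx/dt = 2/3 · 3 = 2 ft/s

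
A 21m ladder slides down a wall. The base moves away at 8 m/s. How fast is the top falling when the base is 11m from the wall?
11√5/5 ≈ 4.919 m/s

x² + y² = 21²
2x·dx/dt + 2y·dy/dt = 0
dy/dt = -x/y · dx/dt = -11/(8√5) · 8 = -11√5/5 m/s
The top is descending at 11√5/5 ≈ 4.919 m/s.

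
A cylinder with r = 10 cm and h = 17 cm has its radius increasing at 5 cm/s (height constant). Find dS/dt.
370π cm²/s

S = 2πrh + 2πr² (lateral + bases)
dS/dt = (2πh + 4πr)·dr/dt = (2π·17 + 4π·10)·5
= 370π cm²/s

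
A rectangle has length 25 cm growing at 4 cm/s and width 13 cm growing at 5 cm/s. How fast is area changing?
177 cm²/s

A = lw
dA/dt = w·dl/dt + l·dw/dt = 13·4 + 25·5 = 177 cm²/s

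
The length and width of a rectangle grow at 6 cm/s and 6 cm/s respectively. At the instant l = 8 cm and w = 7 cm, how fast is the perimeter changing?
24 cm/s

P = 2(l + w)
dP/dt = 2(dl/dt + dw/dt) = 2(6 + 6) = 24 cm/s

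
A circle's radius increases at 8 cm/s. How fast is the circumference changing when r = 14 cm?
16π cm/s

C = 2πr
dC/dt = 2π · dr/dt = 2π · 8 = 16π cm/s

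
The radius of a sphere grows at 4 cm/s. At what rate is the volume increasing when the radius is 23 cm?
8464π cm³/s

V = (4/3)πr³
dV/dt = dV/dr · dr/dt = 4πr² · 4
At r = 23: dV/dt = 8464π cm³/s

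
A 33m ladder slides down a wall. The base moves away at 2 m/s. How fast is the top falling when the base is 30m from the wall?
20√21/21 ≈ 4.364 m/s

x² + y² = 33²
2x·dx/dt + 2y·dy/dt = 0
dy/dt = -x/y · dx/dt = -30/(3√21) · 2 = -20√21/21 m/s
The top is descending at 20√21/21 ≈ 4.364 m/s.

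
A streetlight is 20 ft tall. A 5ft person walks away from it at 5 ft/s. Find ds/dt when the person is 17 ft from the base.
5/3 ft/s

By similar triangles: 20/(x+s) = 5/s
Solving: s = 5x/15
ds/dt = 5/15 · dx/dt = 1/3 · 5 = 5/3 ft/s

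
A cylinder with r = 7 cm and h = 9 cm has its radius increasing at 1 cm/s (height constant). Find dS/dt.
46π cm²/s

S = 2πrh + 2πr² (lateral + bases)
dS/dt = (2πh + 4πr)·dr/dt = (2π·9 + 4π·7)·1
= 46π cm²/s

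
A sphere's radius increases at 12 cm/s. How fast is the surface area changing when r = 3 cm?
288π cm²/s

S = 4πr²
dS/dt = dS/dr · dr/dt = 8πr · 12
At r = 3: dS/dt = 288π cm²/s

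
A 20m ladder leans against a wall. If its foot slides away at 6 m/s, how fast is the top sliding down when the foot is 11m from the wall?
22√31/31 ≈ 3.951 m/s

x² + y² = 20²
2x·dx/dt + 2y·dy/dt = 0
dy/dt = -x/y · dx/dt = -11/(3√31) · 6 = -22√31/31 m/s
The top is descending at 22√31/31 ≈ 3.951 m/s.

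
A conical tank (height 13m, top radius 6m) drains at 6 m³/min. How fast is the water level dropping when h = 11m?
169/(726π) ≈ 0.0741 m/min

r/h = 6/13, so r = (6/13)h
V = (1/3)πr²h = (1/3)π((6/13)h)²h = (12/169)πh³
dV/dh = (36/169)πh²
dh/dt = (dV/dt)/(dV/dh) = -6/((36/169)π·11²) = -169/(726π) m/min
The level is dropping at 169/(726π) ≈ 0.0741 m/min.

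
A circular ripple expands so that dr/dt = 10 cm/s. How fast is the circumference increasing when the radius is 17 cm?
20π cm/s

C = 2πr
dC/dt = 2π · dr/dt = 2π · 10 = 20π cm/s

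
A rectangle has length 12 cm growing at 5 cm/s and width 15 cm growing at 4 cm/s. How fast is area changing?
123 cm²/s

A = lw
dA/dt = w·dl/dt + l·dw/dt = 15·5 + 12·4 = 123 cm²/s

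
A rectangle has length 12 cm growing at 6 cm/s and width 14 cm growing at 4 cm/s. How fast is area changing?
132 cm²/s

A = lw
dA/dt = w·dl/dt + l·dw/dt = 14·6 + 12·4 = 132 cm²/s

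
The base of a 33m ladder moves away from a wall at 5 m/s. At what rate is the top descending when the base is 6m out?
10√13/39 ≈ 0.9245 m/s

x² + y² = 33²
2x·dx/dt + 2y·dy/dt = 0
dy/dt = -x/y · dx/dt = -6/(9√13) · 5 = -10√13/39 m/s
The top is descending at 10√13/39 ≈ 0.9245 m/s.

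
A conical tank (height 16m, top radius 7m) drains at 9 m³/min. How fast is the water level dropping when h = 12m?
16/(49π) ≈ 0.1039 m/min

r/h = 7/16, so r = (7/16)h
V = (1/3)πr²h = (1/3)π((7/16)h)²h = (49/768)πh³
dV/dh = (49/256)πh²
dh/dt = (dV/dt)/(dV/dh) = -9/((49/256)π·12²) = -16/(49π) m/min
The level is dropping at 16/(49π) ≈ 0.1039 m/min.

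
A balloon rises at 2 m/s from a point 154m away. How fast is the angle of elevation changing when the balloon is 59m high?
0.011325 rad/s

tan(θ) = y/154
sec²(θ) · dθ/dt = (1/154) · dy/dt
dθ/dt = cos²(θ)/154 · 2 = 154/(154² + 59²) · 2
dθ/dt = 0.011325 rad/s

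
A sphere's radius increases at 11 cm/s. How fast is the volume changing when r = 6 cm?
1584π cm³/s

V = (4/3)πr³
dV/dt = dV/dr · dr/dt = 4πr² · 11
At r = 6: dV/dt = 1584π cm³/s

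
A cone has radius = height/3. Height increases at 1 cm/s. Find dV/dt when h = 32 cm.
1024π/9 cm³/s

V = (1/3)π(h/3)²h = πh³/27
dV/dt = πh²/9 · 1
At h = 32: dV/dt = 1024π/9 cm³/s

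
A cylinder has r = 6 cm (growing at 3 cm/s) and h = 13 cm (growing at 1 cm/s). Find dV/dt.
504π cm³/s

V = πr²h
dV/dt = 2πrh·dr/dt + πr²·dh/dt
= 2π(6)(13)(3) + π(6)²(1)
= 504π cm³/s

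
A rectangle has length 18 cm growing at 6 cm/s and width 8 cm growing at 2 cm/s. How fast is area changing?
84 cm²/s

A = lw
dA/dt = w·dl/dt + l·dw/dt = 8·6 + 18·2 = 84 cm²/s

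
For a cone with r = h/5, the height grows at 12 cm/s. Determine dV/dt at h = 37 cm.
16428π/25 cm³/s

V = (1/3)π(h/5)²h = πh³/75
dV/dt = πh²/25 · 12
At h = 37: dV/dt = 16428π/25 cm³/s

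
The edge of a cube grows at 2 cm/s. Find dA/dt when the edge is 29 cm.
696 cm²/s

A = 6s²
dA/dt = 12s · ds/dt = 12·29·2 = 696 cm²/s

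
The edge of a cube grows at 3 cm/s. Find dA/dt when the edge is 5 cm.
180 cm²/s

A = 6s²
dA/dt = 12s · ds/dt = 12·5·3 = 180 cm²/s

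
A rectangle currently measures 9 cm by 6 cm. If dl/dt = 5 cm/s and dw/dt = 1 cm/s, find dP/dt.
12 cm/s

P = 2(l + w)
dP/dt = 2(dl/dt + dw/dt) = 2(5 + 1) = 12 cm/s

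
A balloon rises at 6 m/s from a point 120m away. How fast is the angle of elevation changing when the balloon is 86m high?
0.033034 rad/s

tan(θ) = y/120
sec²(θ) · dθ/dt = (1/120) · dy/dt
dθ/dt = cos²(θ)/120 · 6 = 120/(120² + 86²) · 6
dθ/dt = 0.033034 rad/s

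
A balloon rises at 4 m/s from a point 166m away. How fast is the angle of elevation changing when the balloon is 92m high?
0.018434 rad/s

tan(θ) = y/166
sec²(θ) · dθ/dt = (1/166) · dy/dt
dθ/dt = cos²(θ)/166 · 4 = 166/(166² + 92²) · 4
dθ/dt = 0.018434 rad/s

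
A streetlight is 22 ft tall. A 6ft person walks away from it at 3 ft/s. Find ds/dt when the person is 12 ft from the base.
9/8 ft/s

By similar triangles: 22/(x+s) = 6/s
Solving: s = 6x/16
ds/dt = 6/16 · dx/dt = 3/8 · 3 = 9/8 ft/s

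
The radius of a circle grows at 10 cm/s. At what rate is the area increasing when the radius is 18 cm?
360π cm²/s

A = πr²
dA/dt = 2πr · dr/dt = 2π(18)(10) = 360π cm²/s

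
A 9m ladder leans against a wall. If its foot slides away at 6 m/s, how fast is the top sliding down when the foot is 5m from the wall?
15√14/14 ≈ 4.009 m/s

x² + y² = 9²
2x·dx/dt + 2y·dy/dt = 0
dy/dt = -x/y · dx/dt = -5/(2√14) · 6 = -15√14/14 m/s
The top is descending at 15√14/14 ≈ 4.009 m/s.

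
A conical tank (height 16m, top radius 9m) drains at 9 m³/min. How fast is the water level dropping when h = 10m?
64/(225π) ≈ 0.09054 m/min

r/h = 9/16, so r = (9/16)h
V = (1/3)πr²h = (1/3)π((9/16)h)²h = (27/256)πh³
dV/dh = (81/256)πh²
dh/dt = (dV/dt)/(dV/dh) = -9/((81/256)π·10²) = -64/(225π) m/min
The level is dropping at 64/(225π) ≈ 0.09054 m/min.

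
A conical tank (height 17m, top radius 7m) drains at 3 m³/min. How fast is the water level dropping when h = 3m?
289/(147π) ≈ 0.6258 m/min

r/h = 7/17, so r = (7/17)h
V = (1/3)πr²h = (1/3)π((7/17)h)²h = (49/867)πh³
dV/dh = (49/289)πh²
dh/dt = (dV/dt)/(dV/dh) = -3/((49/289)π·3²) = -289/(147π) m/min
The level is dropping at 289/(147π) ≈ 0.6258 m/min.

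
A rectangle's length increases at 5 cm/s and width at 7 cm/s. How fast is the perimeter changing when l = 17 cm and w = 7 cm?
24 cm/s

P = 2(l + w)
dP/dt = 2(dl/dt + dw/dt) = 2(5 + 7) = 24 cm/s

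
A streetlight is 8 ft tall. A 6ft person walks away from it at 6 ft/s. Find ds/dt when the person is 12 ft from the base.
18 ft/s

By similar triangles: 8/(x+s) = 6/s
Solving: s = 6x/2
ds/dt = 6/2 · dx/dt = 3 · 6 = 18 ft/s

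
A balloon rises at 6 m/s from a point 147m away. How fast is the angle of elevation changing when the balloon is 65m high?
0.034141 rad/s

tan(θ) = y/147
sec²(θ) · dθ/dt = (1/147) · dy/dt
dθ/dt = cos²(θ)/147 · 6 = 147/(147² + 65²) · 6
dθ/dt = 0.034141 rad/s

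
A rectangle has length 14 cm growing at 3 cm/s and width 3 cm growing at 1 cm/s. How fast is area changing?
23 cm²/s

A = lw
dA/dt = w·dl/dt + l·dw/dt = 3·3 + 14·1 = 23 cm²/s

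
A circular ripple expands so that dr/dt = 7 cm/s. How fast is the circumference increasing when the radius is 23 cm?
14π cm/s

C = 2πr
dC/dt = 2π · dr/dt = 2π · 7 = 14π cm/s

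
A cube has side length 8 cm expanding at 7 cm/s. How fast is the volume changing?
1344 cm³/s

V = s³
dV/dt = 3s² · ds/dt = 3·8²·7 = 1344 cm³/s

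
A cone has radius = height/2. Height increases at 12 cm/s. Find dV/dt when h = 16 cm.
768π cm³/s

V = (1/3)π(h/2)²h = πh³/12
dV/dt = πh²/4 · 12
At h = 16: dV/dt = 768π cm³/s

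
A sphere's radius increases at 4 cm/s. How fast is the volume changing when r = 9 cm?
1296π cm³/s

V = (4/3)πr³
dV/dt = dV/dr · dr/dt = 4πr² · 4
At r = 9: dV/dt = 1296π cm³/s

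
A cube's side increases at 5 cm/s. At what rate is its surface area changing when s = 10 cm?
600 cm²/s

A = 6s²
dA/dt = 12s · ds/dt = 12·10·5 = 600 cm²/s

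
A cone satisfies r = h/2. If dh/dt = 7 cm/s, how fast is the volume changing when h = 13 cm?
1183π/4 cm³/s

V = (1/3)π(h/2)²h = πh³/12
dV/dt = πh²/4 · 7
At h = 13: dV/dt = 1183π/4 cm³/s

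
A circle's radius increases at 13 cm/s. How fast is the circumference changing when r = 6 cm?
26π cm/s

C = 2πr
dC/dt = 2π · dr/dt = 2π · 13 = 26π cm/s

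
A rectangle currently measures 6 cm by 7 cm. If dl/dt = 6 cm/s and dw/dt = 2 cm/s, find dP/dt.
16 cm/s

P = 2(l + w)
dP/dt = 2(dl/dt + dw/dt) = 2(6 + 2) = 16 cm/s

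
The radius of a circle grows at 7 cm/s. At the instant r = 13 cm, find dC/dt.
14π cm/s

C = 2πr
dC/dt = 2π · dr/dt = 2π · 7 = 14π cm/s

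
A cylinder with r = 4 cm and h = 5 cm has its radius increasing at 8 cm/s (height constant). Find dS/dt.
208π cm²/s

S = 2πrh + 2πr² (lateral + bases)
dS/dt = (2πh + 4πr)·dr/dt = (2π·5 + 4π·4)·8
= 208π cm²/s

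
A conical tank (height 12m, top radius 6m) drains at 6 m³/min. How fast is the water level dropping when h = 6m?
2/(3π) ≈ 0.2122 m/min

r/h = 6/12, so r = (1/2)h
V = (1/3)πr²h = (1/3)π((1/2)h)²h = (1/12)πh³
dV/dh = (1/4)πh²
dh/dt = (dV/dt)/(dV/dh) = -6/((1/4)π·6²) = -2/(3π) m/min
The level is dropping at 2/(3π) ≈ 0.2122 m/min.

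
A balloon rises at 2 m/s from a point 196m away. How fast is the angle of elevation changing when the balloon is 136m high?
0.006888 rad/s

tan(θ) = y/196
sec²(θ) · dθ/dt = (1/196) · dy/dt
dθ/dt = cos²(θ)/196 · 2 = 196/(196² + 136²) · 2
dθ/dt = 0.006888 rad/s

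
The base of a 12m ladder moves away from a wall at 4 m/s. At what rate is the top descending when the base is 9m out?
12√7/7 ≈ 4.536 m/s

x² + y² = 12²
2x·dx/dt + 2y·dy/dt = 0
dy/dt = -x/y · dx/dt = -9/(3√7) · 4 = -12√7/7 m/s
The top is descending at 12√7/7 ≈ 4.536 m/s.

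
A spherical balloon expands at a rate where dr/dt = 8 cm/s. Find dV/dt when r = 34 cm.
36992π cm³/s

V = (4/3)πr³
dV/dt = dV/dr · dr/dt = 4πr² · 8
At r = 34: dV/dt = 36992π cm³/s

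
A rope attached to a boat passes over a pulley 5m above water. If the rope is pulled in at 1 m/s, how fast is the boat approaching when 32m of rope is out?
32√111/333 ≈ 1.012 m/s

rope² = x² + 5²
x = √(32² - 5²) = 3√111
dx/dt = (rope/x) · d(rope)/dt = (32/(3√111)) · (-1) = -32√111/333 m/s
The boat approaches at 32√111/333 ≈ 1.012 m/s.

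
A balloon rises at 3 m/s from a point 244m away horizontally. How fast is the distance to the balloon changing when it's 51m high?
153√62137/62137 ≈ 0.6138 m/s

z² = 244² + y²
z = √(244² + 51²) = √62137
dz/dt = y/z · dy/dt = 51/√62137 · 3 = 153√62137/62137 ≈ 0.6138 m/s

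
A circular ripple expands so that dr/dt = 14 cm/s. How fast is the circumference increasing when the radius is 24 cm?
28π cm/s

C = 2πr
dC/dt = 2π · dr/dt = 2π · 14 = 28π cm/s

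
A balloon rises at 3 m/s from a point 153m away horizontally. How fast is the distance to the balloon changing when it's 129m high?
129√178/890 ≈ 1.934 m/s

z² = 153² + y²
z = √(153² + 129²) = 15√178
dz/dt = y/z · dy/dt = 129/(15√178) · 3 = 129√178/890 ≈ 1.934 m/s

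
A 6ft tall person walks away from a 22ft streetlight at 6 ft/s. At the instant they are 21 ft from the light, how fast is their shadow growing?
9/4 ft/s

By similar triangles: 22/(x+s) = 6/s
Solving: s = 6x/16
ds/dt = 6/16 · dx/dt = 3/8 · 6 = 9/4 ft/s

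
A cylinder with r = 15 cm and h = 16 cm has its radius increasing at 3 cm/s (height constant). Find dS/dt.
276π cm²/s

S = 2πrh + 2πr² (lateral + bases)
dS/dt = (2πh + 4πr)·dr/dt = (2π·16 + 4π·15)·3
= 276π cm²/s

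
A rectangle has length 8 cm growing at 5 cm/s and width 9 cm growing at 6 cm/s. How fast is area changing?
93 cm²/s

A = lw
dA/dt = w·dl/dt + l·dw/dt = 9·5 + 8·6 = 93 cm²/s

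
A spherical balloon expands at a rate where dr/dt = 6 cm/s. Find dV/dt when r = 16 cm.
6144π cm³/s

V = (4/3)πr³
dV/dt = dV/dr · dr/dt = 4πr² · 6
At r = 16: dV/dt = 6144π cm³/s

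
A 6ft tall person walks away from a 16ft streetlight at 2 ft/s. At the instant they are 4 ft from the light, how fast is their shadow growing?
6/5 ft/s

By similar triangles: 16/(x+s) = 6/s
Solving: s = 6x/10
ds/dt = 6/10 · dx/dt = 3/5 · 2 = 6/5 ft/s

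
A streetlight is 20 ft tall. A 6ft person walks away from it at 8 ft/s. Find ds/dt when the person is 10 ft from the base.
24/7 ft/s

By similar triangles: 20/(x+s) = 6/s
Solving: s = 6x/14
ds/dt = 6/14 · dx/dt = 3/7 · 8 = 24/7 ft/s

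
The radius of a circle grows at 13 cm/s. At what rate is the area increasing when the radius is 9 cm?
234π cm²/s

A = πr²
dA/dt = 2πr · dr/dt = 2π(9)(13) = 234π cm²/s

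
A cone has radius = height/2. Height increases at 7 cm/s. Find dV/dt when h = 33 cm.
7623π/4 cm³/s

V = (1/3)π(h/2)²h = πh³/12
dV/dt = πh²/4 · 7
At h = 33: dV/dt = 7623π/4 cm³/s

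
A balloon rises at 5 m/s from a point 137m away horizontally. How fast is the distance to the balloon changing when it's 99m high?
99√28570/5714 ≈ 2.929 m/s

z² = 137² + y²
z = √(137² + 99²) = √28570
dz/dt = y/z · dy/dt = 99/√28570 · 5 = 99√28570/5714 ≈ 2.929 m/s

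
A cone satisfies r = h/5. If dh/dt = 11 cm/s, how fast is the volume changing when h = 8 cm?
704π/25 cm³/s

V = (1/3)π(h/5)²h = πh³/75
dV/dt = πh²/25 · 11
At h = 8: dV/dt = 704π/25 cm³/s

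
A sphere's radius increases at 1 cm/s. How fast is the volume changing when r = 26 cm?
2704π cm³/s

V = (4/3)πr³
dV/dt = dV/dr · dr/dt = 4πr² · 1
At r = 26: dV/dt = 2704π cm³/s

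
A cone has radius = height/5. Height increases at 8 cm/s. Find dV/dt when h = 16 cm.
2048π/25 cm³/s

V = (1/3)π(h/5)²h = πh³/75
dV/dt = πh²/25 · 8
At h = 16: dV/dt = 2048π/25 cm³/s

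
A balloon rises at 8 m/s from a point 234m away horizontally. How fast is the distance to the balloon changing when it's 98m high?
196√16090/8045 ≈ 3.09 m/s

z² = 234² + y²
z = √(234² + 98²) = 2√16090
dz/dt = y/z · dy/dt = 98/(2√16090) · 8 = 196√16090/8045 ≈ 3.09 m/s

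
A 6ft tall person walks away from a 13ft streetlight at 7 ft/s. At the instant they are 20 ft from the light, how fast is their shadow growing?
6 ft/s

By similar triangles: 13/(x+s) = 6/s
Solving: s = 6x/7
ds/dt = 6/7 · dx/dt = 6/7 · 7 = 6 ft/s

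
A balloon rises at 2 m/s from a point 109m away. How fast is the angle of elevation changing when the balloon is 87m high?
0.011208 rad/s

tan(θ) = y/109
sec²(θ) · dθ/dt = (1/109) · dy/dt
dθ/dt = cos²(θ)/109 · 2 = 109/(109² + 87²) · 2
dθ/dt = 0.011208 rad/s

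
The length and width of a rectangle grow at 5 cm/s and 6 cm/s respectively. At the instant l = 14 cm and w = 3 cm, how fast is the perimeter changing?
22 cm/s

P = 2(l + w)
dP/dt = 2(dl/dt + dw/dt) = 2(5 + 6) = 22 cm/s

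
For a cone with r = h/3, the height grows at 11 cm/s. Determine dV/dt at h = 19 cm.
3971π/9 cm³/s

V = (1/3)π(h/3)²h = πh³/27
dV/dt = πh²/9 · 11
At h = 19: dV/dt = 3971π/9 cm³/s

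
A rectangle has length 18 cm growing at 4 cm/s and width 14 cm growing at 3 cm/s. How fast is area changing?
110 cm²/s

A = lw
dA/dt = w·dl/dt + l·dw/dt = 14·4 + 18·3 = 110 cm²/s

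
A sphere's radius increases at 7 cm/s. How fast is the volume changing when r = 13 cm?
4732π cm³/s

V = (4/3)πr³
dV/dt = dV/dr · dr/dt = 4πr² · 7
At r = 13: dV/dt = 4732π cm³/s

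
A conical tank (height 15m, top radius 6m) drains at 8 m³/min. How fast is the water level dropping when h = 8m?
25/(32π) ≈ 0.2487 m/min

r/h = 6/15, so r = (2/5)h
V = (1/3)πr²h = (1/3)π((2/5)h)²h = (4/75)πh³
dV/dh = (4/25)πh²
dh/dt = (dV/dt)/(dV/dh) = -8/((4/25)π·8²) = -25/(32π) m/min
The level is dropping at 25/(32π) ≈ 0.2487 m/min.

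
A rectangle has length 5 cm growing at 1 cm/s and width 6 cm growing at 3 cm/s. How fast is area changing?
21 cm²/s

A = lw
dA/dt = w·dl/dt + l·dw/dt = 6·1 + 5·3 = 21 cm²/s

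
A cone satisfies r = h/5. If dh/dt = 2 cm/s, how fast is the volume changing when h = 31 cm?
1922π/25 cm³/s

V = (1/3)π(h/5)²h = πh³/75
dV/dt = πh²/25 · 2
At h = 31: dV/dt = 1922π/25 cm³/s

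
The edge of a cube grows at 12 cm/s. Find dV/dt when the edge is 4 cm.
576 cm³/s

V = s³
dV/dt = 3s² · ds/dt = 3·4²·12 = 576 cm³/s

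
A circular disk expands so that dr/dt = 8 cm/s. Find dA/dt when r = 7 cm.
112π cm²/s

A = πr²
dA/dt = 2πr · dr/dt = 2π(7)(8) = 112π cm²/s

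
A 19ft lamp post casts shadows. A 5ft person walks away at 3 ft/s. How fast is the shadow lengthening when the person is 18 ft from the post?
15/14 ft/s

By similar triangles: 19/(x+s) = 5/s
Solving: s = 5x/14
ds/dt = 5/14 · dx/dt = 5/14 · 3 = 15/14 ft/s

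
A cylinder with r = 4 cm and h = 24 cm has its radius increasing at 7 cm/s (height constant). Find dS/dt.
448π cm²/s

S = 2πrh + 2πr² (lateral + bases)
dS/dt = (2πh + 4πr)·dr/dt = (2π·24 + 4π·4)·7
= 448π cm²/s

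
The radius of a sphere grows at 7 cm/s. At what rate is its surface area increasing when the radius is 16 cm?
896π cm²/s

S = 4πr²
dS/dt = dS/dr · dr/dt = 8πr · 7
At r = 16: dS/dt = 896π cm²/s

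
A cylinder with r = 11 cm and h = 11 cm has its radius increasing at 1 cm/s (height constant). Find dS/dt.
66π cm²/s

S = 2πrh + 2πr² (lateral + bases)
dS/dt = (2πh + 4πr)·dr/dt = (2π·11 + 4π·11)·1
= 66π cm²/s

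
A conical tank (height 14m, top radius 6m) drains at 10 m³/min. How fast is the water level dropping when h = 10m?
49/(90π) ≈ 0.1733 m/min

r/h = 6/14, so r = (3/7)h
V = (1/3)πr²h = (1/3)π((3/7)h)²h = (3/49)πh³
dV/dh = (9/49)πh²
dh/dt = (dV/dt)/(dV/dh) = -10/((9/49)π·10²) = -49/(90π) m/min
The level is dropping at 49/(90π) ≈ 0.1733 m/min.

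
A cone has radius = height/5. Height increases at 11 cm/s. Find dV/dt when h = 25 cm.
275π cm³/s

V = (1/3)π(h/5)²h = πh³/75
dV/dt = πh²/25 · 11
At h = 25: dV/dt = 275π cm³/s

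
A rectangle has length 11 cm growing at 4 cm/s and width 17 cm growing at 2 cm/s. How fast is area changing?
90 cm²/s

A = lw
dA/dt = w·dl/dt + l·dw/dt = 17·4 + 11·2 = 90 cm²/s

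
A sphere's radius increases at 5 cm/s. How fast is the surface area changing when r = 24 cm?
960π cm²/s

S = 4πr²
dS/dt = dS/dr · dr/dt = 8πr · 5
At r = 24: dS/dt = 960π cm²/s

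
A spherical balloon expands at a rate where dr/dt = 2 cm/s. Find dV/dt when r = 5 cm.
200π cm³/s

V = (4/3)πr³
dV/dt = dV/dr · dr/dt = 4πr² · 2
At r = 5: dV/dt = 200π cm³/s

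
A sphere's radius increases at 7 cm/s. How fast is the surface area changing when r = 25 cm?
1400π cm²/s

S = 4πr²
dS/dt = dS/dr · dr/dt = 8πr · 7
At r = 25: dS/dt = 1400π cm²/s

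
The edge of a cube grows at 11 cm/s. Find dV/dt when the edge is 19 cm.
11913 cm³/s

V = s³
dV/dt = 3s² · ds/dt = 3·19²·11 = 11913 cm³/s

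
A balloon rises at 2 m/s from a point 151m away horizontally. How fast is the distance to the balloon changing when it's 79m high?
79√29042/14521 ≈ 0.9271 m/s

z² = 151² + y²
z = √(151² + 79²) = √29042
dz/dt = y/z · dy/dt = 79/√29042 · 2 = 79√29042/14521 ≈ 0.9271 m/s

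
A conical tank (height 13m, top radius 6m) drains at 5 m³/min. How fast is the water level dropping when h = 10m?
169/(720π) ≈ 0.07471 m/min

r/h = 6/13, so r = (6/13)h
V = (1/3)πr²h = (1/3)π((6/13)h)²h = (12/169)πh³
dV/dh = (36/169)πh²
dh/dt = (dV/dt)/(dV/dh) = -5/((36/169)π·10²) = -169/(720π) m/min
The level is dropping at 169/(720π) ≈ 0.07471 m/min.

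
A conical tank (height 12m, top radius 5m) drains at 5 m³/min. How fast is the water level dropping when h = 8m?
9/(20π) ≈ 0.1432 m/min

r/h = 5/12, so r = (5/12)h
V = (1/3)πr²h = (1/3)π((5/12)h)²h = (25/432)πh³
dV/dh = (25/144)πh²
dh/dt = (dV/dt)/(dV/dh) = -5/((25/144)π·8²) = -9/(20π) m/min
The level is dropping at 9/(20π) ≈ 0.1432 m/min.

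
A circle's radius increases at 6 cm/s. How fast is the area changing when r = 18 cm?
216π cm²/s

A = πr²
dA/dt = 2πr · dr/dt = 2π(18)(6) = 216π cm²/s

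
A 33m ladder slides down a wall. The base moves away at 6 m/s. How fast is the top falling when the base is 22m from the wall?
12√5/5 ≈ 5.367 m/s

x² + y² = 33²
2x·dx/dt + 2y·dy/dt = 0
dy/dt = -x/y · dx/dt = -22/(11√5) · 6 = -12√5/5 m/s
The top is descending at 12√5/5 ≈ 5.367 m/s.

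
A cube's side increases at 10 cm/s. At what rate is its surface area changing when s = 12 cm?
1440 cm²/s

A = 6s²
dA/dt = 12s · ds/dt = 12·12·10 = 1440 cm²/s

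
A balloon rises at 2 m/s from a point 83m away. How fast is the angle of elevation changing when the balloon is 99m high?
0.009946 rad/s

tan(θ) = y/83
sec²(θ) · dθ/dt = (1/83) · dy/dt
dθ/dt = cos²(θ)/83 · 2 = 83/(83² + 99²) · 2
dθ/dt = 0.009946 rad/s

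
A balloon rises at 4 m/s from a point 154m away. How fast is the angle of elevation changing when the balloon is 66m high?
0.021944 rad/s

tan(θ) = y/154
sec²(θ) · dθ/dt = (1/154) · dy/dt
dθ/dt = cos²(θ)/154 · 4 = 154/(154² + 66²) · 4
dθ/dt = 0.021944 rad/s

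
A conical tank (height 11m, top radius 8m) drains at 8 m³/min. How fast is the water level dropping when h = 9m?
121/(648π) ≈ 0.05944 m/min

r/h = 8/11, so r = (8/11)h
V = (1/3)πr²h = (1/3)π((8/11)h)²h = (64/363)πh³
dV/dh = (64/121)πh²
dh/dt = (dV/dt)/(dV/dh) = -8/((64/121)π·9²) = -121/(648π) m/min
The level is dropping at 121/(648π) ≈ 0.05944 m/min.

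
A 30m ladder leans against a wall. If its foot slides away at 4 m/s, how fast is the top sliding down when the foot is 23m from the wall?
92√371/371 ≈ 4.776 m/s

x² + y² = 30²
2x·dx/dt + 2y·dy/dt = 0
dy/dt = -x/y · dx/dt = -23/√371 · 4 = -92√371/371 m/s
The top is descending at 92√371/371 ≈ 4.776 m/s.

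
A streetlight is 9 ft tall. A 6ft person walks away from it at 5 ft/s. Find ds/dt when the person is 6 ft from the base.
10 ft/s

By similar triangles: 9/(x+s) = 6/s
Solving: s = 6x/3
ds/dt = 6/3 · dx/dt = 2 · 5 = 10 ft/s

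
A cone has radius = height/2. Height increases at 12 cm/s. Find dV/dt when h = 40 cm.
4800π cm³/s

V = (1/3)π(h/2)²h = πh³/12
dV/dt = πh²/4 · 12
At h = 40: dV/dt = 4800π cm³/s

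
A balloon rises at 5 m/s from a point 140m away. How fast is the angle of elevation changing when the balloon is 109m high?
0.022236 rad/s

tan(θ) = y/140
sec²(θ) · dθ/dt = (1/140) · dy/dt
dθ/dt = cos²(θ)/140 · 5 = 140/(140² + 109²) · 5
dθ/dt = 0.022236 rad/s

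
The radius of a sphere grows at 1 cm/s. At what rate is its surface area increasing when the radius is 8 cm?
64π cm²/s

S = 4πr²
dS/dt = dS/dr · dr/dt = 8πr · 1
At r = 8: dS/dt = 64π cm²/s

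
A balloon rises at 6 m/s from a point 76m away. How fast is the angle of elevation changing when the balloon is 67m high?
0.044423 rad/s

tan(θ) = y/76
sec²(θ) · dθ/dt = (1/76) · dy/dt
dθ/dt = cos²(θ)/76 · 6 = 76/(76² + 67²) · 6
dθ/dt = 0.044423 rad/s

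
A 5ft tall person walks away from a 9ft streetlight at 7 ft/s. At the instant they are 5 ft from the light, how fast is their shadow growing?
35/4 ft/s

By similar triangles: 9/(x+s) = 5/s
Solving: s = 5x/4
ds/dt = 5/4 · dx/dt = 5/4 · 7 = 35/4 ft/s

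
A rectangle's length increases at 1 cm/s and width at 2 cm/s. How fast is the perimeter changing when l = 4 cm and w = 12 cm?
6 cm/s

P = 2(l + w)
dP/dt = 2(dl/dt + dw/dt) = 2(1 + 2) = 6 cm/s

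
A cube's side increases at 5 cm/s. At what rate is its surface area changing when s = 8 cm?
480 cm²/s

A = 6s²
dA/dt = 12s · ds/dt = 12·8·5 = 480 cm²/s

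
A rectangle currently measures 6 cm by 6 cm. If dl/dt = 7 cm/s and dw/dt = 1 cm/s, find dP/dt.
16 cm/s

P = 2(l + w)
dP/dt = 2(dl/dt + dw/dt) = 2(7 + 1) = 16 cm/s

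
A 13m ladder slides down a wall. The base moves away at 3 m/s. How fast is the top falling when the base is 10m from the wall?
10√69/23 ≈ 3.612 m/s

x² + y² = 13²
2x·dx/dt + 2y·dy/dt = 0
dy/dt = -x/y · dx/dt = -10/√69 · 3 = -10√69/23 m/s
The top is descending at 10√69/23 ≈ 3.612 m/s.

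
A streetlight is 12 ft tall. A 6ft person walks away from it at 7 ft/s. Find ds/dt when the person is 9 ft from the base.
7 ft/s

By similar triangles: 12/(x+s) = 6/s
Solving: s = 6x/6
ds/dt = 6/6 · dx/dt = 1 · 7 = 7 ft/s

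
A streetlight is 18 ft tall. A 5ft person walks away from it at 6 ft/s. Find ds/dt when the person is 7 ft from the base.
30/13 ft/s

By similar triangles: 18/(x+s) = 5/s
Solving: s = 5x/13
ds/dt = 5/13 · dx/dt = 5/13 · 6 = 30/13 ft/s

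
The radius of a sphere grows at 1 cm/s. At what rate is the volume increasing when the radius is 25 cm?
2500π cm³/s

V = (4/3)πr³
dV/dt = dV/dr · dr/dt = 4πr² · 1
At r = 25: dV/dt = 2500π cm³/s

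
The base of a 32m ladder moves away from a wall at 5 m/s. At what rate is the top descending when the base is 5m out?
25√111/333 ≈ 0.791 m/s

x² + y² = 32²
2x·dx/dt + 2y·dy/dt = 0
dy/dt = -x/y · dx/dt = -5/(3√111) · 5 = -25√111/333 m/s
The top is descending at 25√111/333 ≈ 0.791 m/s.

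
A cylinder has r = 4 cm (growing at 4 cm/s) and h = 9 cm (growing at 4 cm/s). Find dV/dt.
352π cm³/s

V = πr²h
dV/dt = 2πrh·dr/dt + πr²·dh/dt
= 2π(4)(9)(4) + π(4)²(4)
= 352π cm³/s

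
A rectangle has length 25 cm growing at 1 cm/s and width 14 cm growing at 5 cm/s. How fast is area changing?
139 cm²/s

A = lw
dA/dt = w·dl/dt + l·dw/dt = 14·1 + 25·5 = 139 cm²/s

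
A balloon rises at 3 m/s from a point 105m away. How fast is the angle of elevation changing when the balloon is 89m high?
0.016626 rad/s

tan(θ) = y/105
sec²(θ) · dθ/dt = (1/105) · dy/dt
dθ/dt = cos²(θ)/105 · 3 = 105/(105² + 89²) · 3
dθ/dt = 0.016626 rad/s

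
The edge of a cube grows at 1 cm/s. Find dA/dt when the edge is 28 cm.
336 cm²/s

A = 6s²
dA/dt = 12s · ds/dt = 12·28·1 = 336 cm²/s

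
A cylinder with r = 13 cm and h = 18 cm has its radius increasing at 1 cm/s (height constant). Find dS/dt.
88π cm²/s

S = 2πrh + 2πr² (lateral + bases)
dS/dt = (2πh + 4πr)·dr/dt = (2π·18 + 4π·13)·1
= 88π cm²/s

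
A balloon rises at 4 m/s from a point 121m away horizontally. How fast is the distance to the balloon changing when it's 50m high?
200√17141/17141 ≈ 1.528 m/s

z² = 121² + y²
z = √(121² + 50²) = √17141
dz/dt = y/z · dy/dt = 50/√17141 · 4 = 200√17141/17141 ≈ 1.528 m/s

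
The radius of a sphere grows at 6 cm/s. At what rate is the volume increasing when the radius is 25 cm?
15000π cm³/s

V = (4/3)πr³
dV/dt = dV/dr · dr/dt = 4πr² · 6
At r = 25: dV/dt = 15000π cm³/s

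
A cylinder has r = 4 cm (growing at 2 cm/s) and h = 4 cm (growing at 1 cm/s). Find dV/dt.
80π cm³/s

V = πr²h
dV/dt = 2πrh·dr/dt + πr²·dh/dt
= 2π(4)(4)(2) + π(4)²(1)
= 80π cm³/s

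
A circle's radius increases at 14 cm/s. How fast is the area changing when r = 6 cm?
168π cm²/s

A = πr²
dA/dt = 2πr · dr/dt = 2π(6)(14) = 168π cm²/s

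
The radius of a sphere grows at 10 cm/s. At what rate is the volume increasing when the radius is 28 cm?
31360π cm³/s

V = (4/3)πr³
dV/dt = dV/dr · dr/dt = 4πr² · 10
At r = 28: dV/dt = 31360π cm³/s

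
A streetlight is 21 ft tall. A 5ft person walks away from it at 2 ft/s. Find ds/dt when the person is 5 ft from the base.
5/8 ft/s

By similar triangles: 21/(x+s) = 5/s
Solving: s = 5x/16
ds/dt = 5/16 · dx/dt = 5/16 · 2 = 5/8 ft/s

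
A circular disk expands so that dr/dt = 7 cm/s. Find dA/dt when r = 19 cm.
266π cm²/s

A = πr²
dA/dt = 2πr · dr/dt = 2π(19)(7) = 266π cm²/s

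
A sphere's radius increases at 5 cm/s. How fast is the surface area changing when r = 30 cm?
1200π cm²/s

S = 4πr²
dS/dt = dS/dr · dr/dt = 8πr · 5
At r = 30: dS/dt = 1200π cm²/s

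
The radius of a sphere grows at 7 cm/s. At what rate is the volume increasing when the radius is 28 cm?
21952π cm³/s

V = (4/3)πr³
dV/dt = dV/dr · dr/dt = 4πr² · 7
At r = 28: dV/dt = 21952π cm³/s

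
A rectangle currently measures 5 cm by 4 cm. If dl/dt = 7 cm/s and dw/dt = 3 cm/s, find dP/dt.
20 cm/s

P = 2(l + w)
dP/dt = 2(dl/dt + dw/dt) = 2(7 + 3) = 20 cm/s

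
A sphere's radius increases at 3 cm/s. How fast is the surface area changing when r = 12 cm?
288π cm²/s

S = 4πr²
dS/dt = dS/dr · dr/dt = 8πr · 3
At r = 12: dS/dt = 288π cm²/s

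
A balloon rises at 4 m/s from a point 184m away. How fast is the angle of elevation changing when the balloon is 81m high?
0.01821 rad/s

tan(θ) = y/184
sec²(θ) · dθ/dt = (1/184) · dy/dt
dθ/dt = cos²(θ)/184 · 4 = 184/(184² + 81²) · 4
dθ/dt = 0.01821 rad/s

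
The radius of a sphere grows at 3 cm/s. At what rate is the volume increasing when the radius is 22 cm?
5808π cm³/s

V = (4/3)πr³
dV/dt = dV/dr · dr/dt = 4πr² · 3
At r = 22: dV/dt = 5808π cm³/s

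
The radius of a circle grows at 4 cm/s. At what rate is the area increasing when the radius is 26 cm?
208π cm²/s

A = πr²
dA/dt = 2πr · dr/dt = 2π(26)(4) = 208π cm²/s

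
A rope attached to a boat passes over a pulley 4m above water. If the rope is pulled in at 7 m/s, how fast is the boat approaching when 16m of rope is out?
28√15/15 ≈ 7.23 m/s

rope² = x² + 4²
x = √(16² - 4²) = 4√15
dx/dt = (rope/x) · d(rope)/dt = (16/(4√15)) · (-7) = -28√15/15 m/s
The boat approaches at 28√15/15 ≈ 7.23 m/s.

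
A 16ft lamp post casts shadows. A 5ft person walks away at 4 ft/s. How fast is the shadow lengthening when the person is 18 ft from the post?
20/11 ft/s

By similar triangles: 16/(x+s) = 5/s
Solving: s = 5x/11
ds/dt = 5/11 · dx/dt = 5/11 · 4 = 20/11 ft/s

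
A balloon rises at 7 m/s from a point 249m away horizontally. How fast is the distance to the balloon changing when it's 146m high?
1022√493/6409 ≈ 3.541 m/s

z² = 249² + y²
z = √(249² + 146²) = 13√493
dz/dt = y/z · dy/dt = 146/(13√493) · 7 = 1022√493/6409 ≈ 3.541 m/s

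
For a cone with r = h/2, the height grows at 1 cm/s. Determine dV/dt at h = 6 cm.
9π cm³/s

V = (1/3)π(h/2)²h = πh³/12
dV/dt = πh²/4 · 1
At h = 6: dV/dt = 9π cm³/s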